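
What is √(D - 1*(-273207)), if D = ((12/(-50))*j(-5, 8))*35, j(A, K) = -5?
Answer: 3*√30361 ≈ 522.73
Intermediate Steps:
D = 42 (D = ((12/(-50))*(-5))*35 = ((12*(-1/50))*(-5))*35 = -6/25*(-5)*35 = (6/5)*35 = 42)
√(D - 1*(-273207)) = √(42 - 1*(-273207)) = √(42 + 273207) = √273249 = 3*√30361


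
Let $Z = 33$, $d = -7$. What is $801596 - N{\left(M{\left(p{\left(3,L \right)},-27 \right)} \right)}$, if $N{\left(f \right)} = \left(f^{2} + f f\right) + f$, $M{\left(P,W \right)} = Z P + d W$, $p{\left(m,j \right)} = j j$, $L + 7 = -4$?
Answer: $-34180834$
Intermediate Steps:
$L = -11$ ($L = -7 - 4 = -11$)
$p{\left(m,j \right)} = j^{2}$
$M{\left(P,W \right)} = - 7 W + 33 P$ ($M{\left(P,W \right)} = 33 P - 7 W = - 7 W + 33 P$)
$N{\left(f \right)} = f + 2 f^{2}$ ($N{\left(f \right)} = \left(f^{2} + f^{2}\right) + f = 2 f^{2} + f = f + 2 f^{2}$)
$801596 - N{\left(M{\left(p{\left(3,L \right)},-27 \right)} \right)} = 801596 - \left(\left(-7\right) \left(-27\right) + 33 \left(-11\right)^{2}\right) \left(1 + 2 \left(\left(-7\right) \left(-27\right) + 33 \left(-11\right)^{2}\right)\right) = 801596 - \left(189 + 33 \cdot 121\right) \left(1 + 2 \left(189 + 33 \cdot 121\right)\right) = 801596 - \left(189 + 3993\right) \left(1 + 2 \left(189 + 3993\right)\right) = 801596 - 4182 \left(1 + 2 \cdot 4182\right) = 801596 - 4182 \left(1 + 8364\right) = 801596 - 4182 \cdot 8365 = 801596 - 34982430 = -34180834$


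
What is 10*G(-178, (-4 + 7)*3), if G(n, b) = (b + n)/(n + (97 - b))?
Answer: 169/9 ≈ 18.778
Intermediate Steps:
G(n, b) = (b + n)/(97 + n - b)
10*G(-178, (-4 + 7)*3) = 10*(((-4 + 7)*3 - 178)/(97 - 178 - (-4 + 7)*3)) = 10*((3*3 - 178)/(97 - 178 - 3*3)) = 10*((9 - 178)/(97 - 178 - 1*9)) = 10*(-169/(97 - 178 - 9)) = 10*(-169/(-90)) = 10*(-1/90*(-169)) = 10*(169/90) = 169/9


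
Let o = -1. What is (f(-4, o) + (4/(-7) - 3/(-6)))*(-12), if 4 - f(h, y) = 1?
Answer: -246/7 ≈ -35.143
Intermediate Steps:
f(h, y) = 3 (f(h, y) = 4 - 1*1 = 4 - 1 = 3)
(f(-4, o) + (4/(-7) - 3/(-6)))*(-12) = (3 + (4/(-7) - 3/(-6)))*(-12) = (3 + (4*(-1/7) - 3*(-1/6)))*(-12) = (3 + (-4/7 + 1/2))*(-12) = (3 - 1/14)*(-12) = (41/14)*(-12) = -246/7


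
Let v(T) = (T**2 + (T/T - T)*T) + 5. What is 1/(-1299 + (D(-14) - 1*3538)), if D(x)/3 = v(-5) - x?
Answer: -1/4795 ≈ -0.00020855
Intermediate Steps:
v(T) = 5 + T**2 + T*(1 - T) (v(T) = (T**2 + (1 - T)*T) + 5 = (T**2 + T*(1 - T)) + 5 = 5 + T**2 + T*(1 - T))
D(x) = -3*x (D(x) = 3*((5 - 5) - x) = 3*(0 - x) = 3*(-x) = -3*x)
1/(-1299 + (D(-14) - 1*3538)) = 1/(-1299 + (-3*(-14) - 1*3538)) = 1/(-1299 + (42 - 3538)) = 1/(-1299 - 3496) = 1/(-4795) = -1/4795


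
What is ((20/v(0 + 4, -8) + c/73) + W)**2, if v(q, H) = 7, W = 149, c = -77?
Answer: 5938243600/261121 ≈ 22741.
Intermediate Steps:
((20/v(0 + 4, -8) + c/73) + W)**2 = ((20/7 - 77/73) + 149)**2 = (921/511 + 149)**2 = (77060/511)**2 = 5938243600/261121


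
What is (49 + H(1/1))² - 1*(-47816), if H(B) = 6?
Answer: 50841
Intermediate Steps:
(49 + H(1/1))² - 1*(-47816) = (49 + 6)² - 1*(-47816) = 55² + 47816 = 3025 + 47816 = 50841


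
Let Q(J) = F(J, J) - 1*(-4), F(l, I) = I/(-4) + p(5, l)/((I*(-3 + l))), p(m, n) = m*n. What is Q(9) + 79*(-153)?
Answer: -145013/12 ≈ -12084.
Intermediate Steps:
F(l, I) = -I/4 + 5*l/(I*(-3 + l)) (F(l, I) = I/(-4) + (5*l)/((I*(-3 + l))) = I*(-¼) + (5*l)*(1/(I*(-3 + l))) = -I/4 + 5*l/(I*(-3 + l)))
Q(J) = 4 + (-J³ + 3*J² + 20*J)/(4*J*(-3 + J)) (Q(J) = (3*J² + 20*J - J*J²)/(4*J*(-3 + J)) - 1*(-4) = (3*J² + 20*J - J³)/(4*J*(-3 + J)) + 4 = (-J³ + 3*J² + 20*J)/(4*J*(-3 + J)) + 4 = 4 + (-J³ + 3*J² + 20*J)/(4*J*(-3 + J)))
Q(9) + 79*(-153) = (-28 - 1*9² + 19*9)/(4*(-3 + 9)) + 79*(-153) = (¼)*(-28 - 1*81 + 171)/6 - 12087 = (¼)*(⅙)*(-28 - 81 + 171) - 12087 = (¼)*(⅙)*62 - 12087 = 31/12 - 12087 = -145013/12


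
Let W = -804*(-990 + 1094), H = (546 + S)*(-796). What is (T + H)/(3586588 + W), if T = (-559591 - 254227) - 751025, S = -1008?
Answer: -1197091/3502972 ≈ -0.34174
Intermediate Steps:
T = -1564843 (T = -813818 - 751025 = -1564843)
H = 367752 (H = (546 - 1008)*(-796) = -462*(-796) = 367752)
W = -83616 (W = -804*104 = -83616)
(T + H)/(3586588 + W) = (-1564843 + 367752)/(3586588 - 83616) = -1197091/3502972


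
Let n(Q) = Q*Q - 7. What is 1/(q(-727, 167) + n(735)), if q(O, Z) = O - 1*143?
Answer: 1/539348 ≈ 1.8541e-6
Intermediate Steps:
n(Q) = -7 + Q**2 (n(Q) = Q**2 - 7 = -7 + Q**2)
q(O, Z) = -143 + O (q(O, Z) = O - 143 = -143 + O)
1/(q(-727, 167) + n(735)) = 1/((-143 - 727) + (-7 + 735**2)) = 1/(-870 + (-7 + 540225)) = 1/(-870 + 540218) = 1/539348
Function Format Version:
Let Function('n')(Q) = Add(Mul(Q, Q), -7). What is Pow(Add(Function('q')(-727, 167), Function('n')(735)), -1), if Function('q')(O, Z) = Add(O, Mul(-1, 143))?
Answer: Rational(1, 539348) ≈ 1.8541e-6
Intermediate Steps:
Function('n')(Q) = Add(-7, Pow(Q, 2)) (Function('n')(Q) = Add(Pow(Q, 2), -7) = Add(-7, Pow(Q, 2)))
Function('q')(O, Z) = Add(-143, O) (Function('q')(O, Z) = Add(O, -143) = Add(-143, O))
Pow(Add(Function('q')(-727, 167), Function('n')(735)), -1) = Pow(Add(Add(-143, -727), Add(-7, Pow(735, 2))), -1) = Pow(Add(-870, Add(-7, 540225)), -1) = Pow(Add(-870, 540218), -1) = Pow(539348, -1) = Rational(1, 539348)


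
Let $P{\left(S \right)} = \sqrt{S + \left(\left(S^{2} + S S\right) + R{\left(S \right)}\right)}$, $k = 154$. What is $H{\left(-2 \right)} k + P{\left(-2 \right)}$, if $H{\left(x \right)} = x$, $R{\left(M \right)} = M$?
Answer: $-306$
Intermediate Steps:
$P{\left(S \right)} = \sqrt{2 S + 2 S^{2}}$ ($P{\left(S \right)} = \sqrt{S + \left(\left(S^{2} + S S\right) + S\right)} = \sqrt{S + \left(\left(S^{2} + S^{2}\right) + S\right)} = \sqrt{S + \left(2 S^{2} + S\right)} = \sqrt{S + \left(S + 2 S^{2}\right)} = \sqrt{2 S + 2 S^{2}}$)
$H{\left(-2 \right)} k + P{\left(-2 \right)} = \left(-2\right) 154 + \sqrt{2} \sqrt{- 2 \left(1 - 2\right)} = -308 + \sqrt{2} \sqrt{\left(-2\right) \left(-1\right)} = -308 + \sqrt{2} \sqrt{2} = -308 + 2 = -306$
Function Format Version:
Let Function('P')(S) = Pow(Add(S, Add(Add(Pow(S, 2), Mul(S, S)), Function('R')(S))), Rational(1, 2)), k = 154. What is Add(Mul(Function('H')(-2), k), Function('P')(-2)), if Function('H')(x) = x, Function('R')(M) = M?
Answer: -306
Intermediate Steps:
Function('P')(S) = Pow(Add(Mul(2, S), Mul(2, Pow(S, 2))), Rational(1, 2)) (Function('P')(S) = Pow(Add(S, Add(Add(Pow(S, 2), Mul(S, S)), S)), Rational(1, 2)) = Pow(Add(S, Add(Add(Pow(S, 2), Pow(S, 2)), S)), Rational(1, 2)) = Pow(Add(S, Add(Mul(2, Pow(S, 2)), S)), Rational(1, 2)) = Pow(Add(S, Add(S, Mul(2, Pow(S, 2)))), Rational(1, 2)) = Pow(Add(Mul(2, S), Mul(2, Pow(S, 2))), Rational(1, 2)))
Add(Mul(Function('H')(-2), k), Function('P')(-2)) = Add(Mul(-2, 154), Mul(Pow(2, Rational(1, 2)), Pow(Mul(-2, Add(1, -2)), Rational(1, 2)))) = Add(-308, Mul(Pow(2, Rational(1, 2)), Pow(Mul(-2, -1), Rational(1, 2)))) = Add(-308, Mul(Pow(2, Rational(1, 2)), Pow(2, Rational(1, 2)))) = Add(-308, 2) = -306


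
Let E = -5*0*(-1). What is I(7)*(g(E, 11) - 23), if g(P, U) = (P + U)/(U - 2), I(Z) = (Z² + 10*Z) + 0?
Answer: -23324/9 ≈ -2591.6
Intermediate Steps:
I(Z) = Z² + 10*Z
E = 0 (E = 0*(-1) = 0)
g(P, U) = (P + U)/(-2 + U)
I(7)*(g(E, 11) - 23) = (7*(10 + 7))*((0 + 11)/(-2 + 11) - 23) = (7*17)*(11/9 - 23) = 119*((⅑)*11 - 23) = 119*(11/9 - 23) = 119*(-196/9) = -23324/9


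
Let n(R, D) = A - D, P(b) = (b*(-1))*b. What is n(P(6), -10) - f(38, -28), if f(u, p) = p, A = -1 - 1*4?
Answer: 33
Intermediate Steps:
A = -5 (A = -1 - 4 = -5)
P(b) = -b² (P(b) = (-b)*b = -b²)
n(R, D) = -5 - D
n(P(6), -10) - f(38, -28) = (-5 - 1*(-10)) - 1*(-28) = (-5 + 10) + 28 = 5 + 28 = 33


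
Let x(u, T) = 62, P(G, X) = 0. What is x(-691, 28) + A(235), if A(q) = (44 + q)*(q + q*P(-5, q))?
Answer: 65627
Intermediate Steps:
A(q) = q*(44 + q) (A(q) = (44 + q)*(q + q*0) = (44 + q)*(q + 0) = (44 + q)*q = q*(44 + q))
x(-691, 28) + A(235) = 62 + 235*(44 + 235) = 62 + 235*279 = 62 + 65565 = 65627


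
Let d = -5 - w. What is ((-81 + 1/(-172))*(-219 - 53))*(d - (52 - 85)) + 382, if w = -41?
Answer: 65390062/43 ≈ 1.5207e+6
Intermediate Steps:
d = 36 (d = -5 - 1*(-41) = -5 + 41 = 36)
((-81 + 1/(-172))*(-219 - 53))*(d - (52 - 85)) + 382 = ((-81 + 1/(-172))*(-219 - 53))*(36 - (52 - 85)) + 382 = ((-81 - 1/172)*(-272))*(36 - 1*(-33)) + 382 = (-13933/172*(-272))*(36 + 33) + 382 = (947444/43)*69 + 382 = 65373636/43 + 382 = 65390062/43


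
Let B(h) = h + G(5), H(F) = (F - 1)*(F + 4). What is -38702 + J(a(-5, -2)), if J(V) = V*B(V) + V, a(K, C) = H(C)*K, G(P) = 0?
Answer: -37772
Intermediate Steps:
H(F) = (-1 + F)*(4 + F)
B(h) = h (B(h) = h + 0 = h)
a(K, C) = K*(-4 + C² + 3*C) (a(K, C) = (-4 + C² + 3*C)*K = K*(-4 + C² + 3*C))
J(V) = V + V² (J(V) = V*V + V = V² + V = V + V²)
-38702 + J(a(-5, -2)) = -38702 + (-5*(-4 + (-2)² + 3*(-2)))*(1 - 5*(-4 + (-2)² + 3*(-2))) = -38702 + (-5*(-4 + 4 - 6))*(1 - 5*(-4 + 4 - 6)) = -38702 + (-5*(-6))*(1 - 5*(-6)) = -38702 + 30*(1 + 30) = -38702 + 30*31 = -38702 + 930 = -37772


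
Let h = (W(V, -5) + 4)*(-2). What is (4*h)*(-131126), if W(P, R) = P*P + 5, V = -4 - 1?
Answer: 35666272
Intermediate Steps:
V = -5
W(P, R) = 5 + P² (W(P, R) = P² + 5 = 5 + P²)
h = -68 (h = ((5 + (-5)²) + 4)*(-2) = ((5 + 25) + 4)*(-2) = (30 + 4)*(-2) = 34*(-2) = -68)
(4*h)*(-131126) = (4*(-68))*(-131126) = -272*(-131126) = 35666272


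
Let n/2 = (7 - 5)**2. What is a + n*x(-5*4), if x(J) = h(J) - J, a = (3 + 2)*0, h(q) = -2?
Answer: 144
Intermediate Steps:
n = 8 (n = 2*(7 - 5)**2 = 2*2**2 = 2*4 = 8)
a = 0 (a = 5*0 = 0)
x(J) = -2 - J
a + n*x(-5*4) = 0 + 8*(-2 - (-5)*4) = 0 + 8*(-2 - 1*(-20)) = 0 + 8*(-2 + 20) = 0 + 8*18 = 0 + 144 = 144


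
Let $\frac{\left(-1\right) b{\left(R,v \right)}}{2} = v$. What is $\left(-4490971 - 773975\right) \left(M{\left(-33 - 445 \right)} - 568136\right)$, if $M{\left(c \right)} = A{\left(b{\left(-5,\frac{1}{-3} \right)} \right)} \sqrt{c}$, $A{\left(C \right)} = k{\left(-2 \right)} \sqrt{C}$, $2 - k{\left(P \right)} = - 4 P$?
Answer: $2991205360656 + 21059784 i \sqrt{717} \approx 2.9912 \cdot 10^{12} + 5.6391 \cdot 10^{8} i$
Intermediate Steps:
$k{\left(P \right)} = 2 + 4 P$ ($k{\left(P \right)} = 2 - - 4 P = 2 + 4 P$)
$b{\left(R,v \right)} = - 2 v$
$A{\left(C \right)} = - 6 \sqrt{C}$ ($A{\left(C \right)} = \left(2 + 4 \left(-2\right)\right) \sqrt{C} = \left(2 - 8\right) \sqrt{C} = - 6 \sqrt{C}$)
$M{\left(c \right)} = - 2 \sqrt{6} \sqrt{c}$ ($M{\left(c \right)} = - 6 \sqrt{- \frac{2}{-3}} \sqrt{c} = - 6 \sqrt{\left(-2\right) \left(- \frac{1}{3}\right)} \sqrt{c} = - 6 \sqrt{\frac{2}{3}} \sqrt{c} = - 6 \frac{\sqrt{6}}{3} \sqrt{c} = - 2 \sqrt{6} \sqrt{c}$)
$\left(-4490971 - 773975\right) \left(M{\left(-33 - 445 \right)} - 568136\right) = \left(-4490971 - 773975\right) \left(- 2 \sqrt{6} \sqrt{-33 - 445} - 568136\right) = - 5264946 \left(- 2 \sqrt{6} \sqrt{-478} - 568136\right) = - 5264946 \left(- 2 \sqrt{6} i \sqrt{478} - 568136\right) = - 5264946 \left(- 4 i \sqrt{717} - 568136\right) = - 5264946 \left(-568136 - 4 i \sqrt{717}\right) = 2991205360656 + 21059784 i \sqrt{717}$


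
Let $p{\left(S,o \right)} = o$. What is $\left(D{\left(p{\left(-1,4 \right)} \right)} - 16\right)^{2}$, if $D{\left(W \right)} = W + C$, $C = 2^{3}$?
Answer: $16$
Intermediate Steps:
$C = 8$
$D{\left(W \right)} = 8 + W$ ($D{\left(W \right)} = W + 8 = 8 + W$)
$\left(D{\left(p{\left(-1,4 \right)} \right)} - 16\right)^{2} = \left(\left(8 + 4\right) - 16\right)^{2} = \left(12 - 16\right)^{2} = \left(-4\right)^{2} = 16$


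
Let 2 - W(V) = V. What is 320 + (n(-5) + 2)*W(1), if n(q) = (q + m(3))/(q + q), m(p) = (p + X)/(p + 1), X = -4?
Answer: 12901/40 ≈ 322.52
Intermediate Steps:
W(V) = 2 - V
m(p) = (-4 + p)/(1 + p) (m(p) = (p - 4)/(p + 1) = (-4 + p)/(1 + p))
n(q) = (-1/4 + q)/(2*q) (n(q) = (q + (-4 + 3)/(1 + 3))/(q + q) = (q - 1/4)/((2*q)) = (q + (1/4)*(-1))*(1/(2*q)) = (q - 1/4)*(1/(2*q)) = (-1/4 + q)*(1/(2*q)) = (-1/4 + q)/(2*q))
320 + (n(-5) + 2)*W(1) = 320 + ((1/8)*(-1 + 4*(-5))/(-5) + 2)*(2 - 1*1) = 320 + ((1/8)*(-1/5)*(-1 - 20) + 2)*(2 - 1) = 320 + ((1/8)*(-1/5)*(-21) + 2)*1 = 320 + (21/40 + 2)*1 = 320 + (101/40)*1 = 320 + 101/40 = 12901/40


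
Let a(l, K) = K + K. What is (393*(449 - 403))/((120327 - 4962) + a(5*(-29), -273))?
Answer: 6026/38273 ≈ 0.15745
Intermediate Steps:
a(l, K) = 2*K
(393*(449 - 403))/((120327 - 4962) + a(5*(-29), -273)) = (393*(449 - 403))/((120327 - 4962) + 2*(-273)) = (393*46)/(115365 - 546) = 18078/114819 = 18078*(1/114819) = 6026/38273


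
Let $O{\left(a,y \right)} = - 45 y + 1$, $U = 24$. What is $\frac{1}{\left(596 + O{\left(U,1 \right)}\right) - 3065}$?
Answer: $- \frac{1}{2513} \approx -0.00039793$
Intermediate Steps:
$O{\left(a,y \right)} = 1 - 45 y$
$\frac{1}{\left(596 + O{\left(U,1 \right)}\right) - 3065} = \frac{1}{\left(596 + \left(1 - 45\right)\right) - 3065} = \frac{1}{\left(596 - 44\right) - 3065} = \frac{1}{552 - 3065} = \frac{1}{-2513} = - \frac{1}{2513}$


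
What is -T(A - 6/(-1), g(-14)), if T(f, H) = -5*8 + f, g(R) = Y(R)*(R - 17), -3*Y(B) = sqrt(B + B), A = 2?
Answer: 32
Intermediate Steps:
Y(B) = -sqrt(2)*sqrt(B)/3 (Y(B) = -sqrt(B + B)/3 = -sqrt(2)*sqrt(B)/3)
g(R) = -sqrt(2)*sqrt(R)*(-17 + R)/3 (g(R) = (-sqrt(2)*sqrt(R)/3)*(R - 17) = (-sqrt(2)*sqrt(R)/3)*(-17 + R) = -sqrt(2)*sqrt(R)*(-17 + R)/3)
T(f, H) = -40 + f
-T(A - 6/(-1), g(-14)) = -(-40 + (2 - 6/(-1))) = -(-40 + (2 - 1*(-6))) = -(-40 + (2 + 6)) = -(-40 + 8) = -1*(-32) = 32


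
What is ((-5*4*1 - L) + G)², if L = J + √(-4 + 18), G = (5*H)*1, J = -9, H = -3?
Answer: (26 + √14)² ≈ 884.57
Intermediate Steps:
G = -15 (G = (5*(-3))*1 = -15*1 = -15)
L = -9 + √14 (L = -9 + √(-4 + 18) = -9 + √14 ≈ -5.2583)
((-5*4*1 - L) + G)² = ((-5*4*1 - (-9 + √14)) - 15)² = ((-20*1 + (9 - √14)) - 15)² = ((-20 + (9 - √14)) - 15)² = ((-11 - √14) - 15)² = (-26 - √14)²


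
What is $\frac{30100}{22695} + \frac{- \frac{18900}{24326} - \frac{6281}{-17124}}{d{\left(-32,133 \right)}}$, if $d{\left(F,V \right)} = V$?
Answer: $\frac{18485898364393}{13970605850516} \approx 1.3232$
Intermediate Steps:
$\frac{30100}{22695} + \frac{- \frac{18900}{24326} - \frac{6281}{-17124}}{d{\left(-32,133 \right)}} = \frac{30100}{22695} + \frac{- \frac{18900}{24326} - \frac{6281}{-17124}}{133} = 30100 \cdot \frac{1}{22695} + \left(\left(-18900\right) \frac{1}{24326} - - \frac{6281}{17124}\right) \frac{1}{133} = \frac{6020}{4539} + \left(- \frac{9450}{12163} + \frac{6281}{17124}\right) \frac{1}{133} = \frac{6020}{4539} - \frac{85425997}{27701135196} = \frac{18485898364393}{13970605850516}$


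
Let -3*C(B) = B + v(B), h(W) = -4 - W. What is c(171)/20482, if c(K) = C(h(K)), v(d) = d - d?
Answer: 25/8778 ≈ 0.0028480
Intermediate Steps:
v(d) = 0
C(B) = -B/3 (C(B) = -(B + 0)/3 = -B/3)
c(K) = 4/3 + K/3 (c(K) = -(-4 - K)/3 = 4/3 + K/3)
c(171)/20482 = (4/3 + (⅓)*171)/20482 = (4/3 + 57)*(1/20482) = (175/3)*(1/20482) = 25/8778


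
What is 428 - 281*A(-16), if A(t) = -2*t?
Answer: -8564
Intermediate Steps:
428 - 281*A(-16) = 428 - (-562)*(-16) = 428 - 281*32 = 428 - 8992 = -8564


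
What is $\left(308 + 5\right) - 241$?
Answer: $72$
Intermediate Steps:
$\left(308 + 5\right) - 241 = 313 - 241 = 72$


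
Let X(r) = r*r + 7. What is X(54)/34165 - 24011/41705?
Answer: -27937284/56994053 ≈ -0.49018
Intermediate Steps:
X(r) = 7 + r² (X(r) = r² + 7 = 7 + r²)
X(54)/34165 - 24011/41705 = (7 + 54²)/34165 - 24011/41705 = (7 + 2916)*(1/34165) - 24011*1/41705 = 2923*(1/34165) - 24011/41705 = 2923/34165 - 24011/41705 = -27937284/56994053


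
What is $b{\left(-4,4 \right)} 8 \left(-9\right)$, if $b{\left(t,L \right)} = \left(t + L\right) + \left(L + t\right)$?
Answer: $0$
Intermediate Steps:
$b{\left(t,L \right)} = 2 L + 2 t$ ($b{\left(t,L \right)} = \left(L + t\right) + \left(L + t\right) = 2 L + 2 t$)
$b{\left(-4,4 \right)} 8 \left(-9\right) = \left(2 \cdot 4 + 2 \left(-4\right)\right) 8 \left(-9\right) = \left(8 - 8\right) 8 \left(-9\right) = 0 \cdot 8 \left(-9\right) = 0 \left(-9\right) = 0$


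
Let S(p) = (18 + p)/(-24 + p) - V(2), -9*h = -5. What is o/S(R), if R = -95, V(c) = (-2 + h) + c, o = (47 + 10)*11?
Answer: 95931/14 ≈ 6852.2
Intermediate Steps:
h = 5/9 (h = -⅑*(-5) = 5/9 ≈ 0.55556)
o = 627 (o = 57*11 = 627)
V(c) = -13/9 + c (V(c) = (-2 + 5/9) + c = -13/9 + c)
S(p) = -5/9 + (18 + p)/(-24 + p) (S(p) = (18 + p)/(-24 + p) - (-13/9 + 2) = (18 + p)/(-24 + p) - 1*5/9 = (18 + p)/(-24 + p) - 5/9 = -5/9 + (18 + p)/(-24 + p))
o/S(R) = 627/((2*(141 + 2*(-95))/(9*(-24 - 95)))) = 627/(((2/9)*(141 - 190)/(-119))) = 627/(((2/9)*(-1/119)*(-49))) = 627/(14/153) = 627*(153/14) = 95931/14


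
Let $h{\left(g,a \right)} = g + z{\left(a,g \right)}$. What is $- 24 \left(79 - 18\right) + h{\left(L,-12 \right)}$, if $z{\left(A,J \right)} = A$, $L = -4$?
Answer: $-1480$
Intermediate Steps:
$h{\left(g,a \right)} = a + g$ ($h{\left(g,a \right)} = g + a = a + g$)
$- 24 \left(79 - 18\right) + h{\left(L,-12 \right)} = - 24 \left(79 - 18\right) - 16 = \left(-24\right) 61 - 16 = -1464 - 16 = -1480$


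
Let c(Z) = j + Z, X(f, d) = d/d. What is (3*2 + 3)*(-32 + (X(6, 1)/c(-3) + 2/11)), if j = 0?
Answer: -3183/11 ≈ -289.36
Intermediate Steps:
X(f, d) = 1
c(Z) = Z (c(Z) = 0 + Z = Z)
(3*2 + 3)*(-32 + (X(6, 1)/c(-3) + 2/11)) = (3*2 + 3)*(-32 + (1/(-3) + 2/11)) = (6 + 3)*(-32 + (1*(-⅓) + 2*(1/11))) = 9*(-32 + (-⅓ + 2/11)) = 9*(-32 - 5/33) = 9*(-1061/33) = -3183/11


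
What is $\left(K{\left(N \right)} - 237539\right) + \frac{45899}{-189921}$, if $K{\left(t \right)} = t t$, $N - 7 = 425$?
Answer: $- \frac{9669873614}{189921} \approx -50915.0$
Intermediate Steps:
$N = 432$ ($N = 7 + 425 = 432$)
$K{\left(t \right)} = t^{2}$
$\left(K{\left(N \right)} - 237539\right) + \frac{45899}{-189921} = \left(432^{2} - 237539\right) + \frac{45899}{-189921} = \left(186624 - 237539\right) + 45899 \left(- \frac{1}{189921}\right) = -50915 - \frac{45899}{189921} = - \frac{9669873614}{189921}$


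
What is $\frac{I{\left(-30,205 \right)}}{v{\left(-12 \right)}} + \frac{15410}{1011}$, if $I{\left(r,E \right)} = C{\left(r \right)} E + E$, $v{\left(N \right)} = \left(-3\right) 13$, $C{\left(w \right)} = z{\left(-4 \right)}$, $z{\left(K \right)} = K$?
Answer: $\frac{407585}{13143} \approx 31.012$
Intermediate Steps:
$C{\left(w \right)} = -4$
$v{\left(N \right)} = -39$
$I{\left(r,E \right)} = - 3 E$ ($I{\left(r,E \right)} = - 4 E + E = - 3 E$)
$\frac{I{\left(-30,205 \right)}}{v{\left(-12 \right)}} + \frac{15410}{1011} = \frac{\left(-3\right) 205}{-39} + \frac{15410}{1011} = \left(-615\right) \left(- \frac{1}{39}\right) + 15410 \cdot \frac{1}{1011} = \frac{205}{13} + \frac{15410}{1011} = \frac{407585}{13143}$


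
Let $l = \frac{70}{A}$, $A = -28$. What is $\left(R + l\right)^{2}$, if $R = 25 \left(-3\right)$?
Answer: $\frac{24025}{4} \approx 6006.3$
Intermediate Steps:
$R = -75$
$l = - \frac{5}{2}$ ($l = \frac{70}{-28} = 70 \left(- \frac{1}{28}\right) = - \frac{5}{2} \approx -2.5$)
$\left(R + l\right)^{2} = \left(-75 - \frac{5}{2}\right)^{2} = \left(- \frac{155}{2}\right)^{2} = \frac{24025}{4}$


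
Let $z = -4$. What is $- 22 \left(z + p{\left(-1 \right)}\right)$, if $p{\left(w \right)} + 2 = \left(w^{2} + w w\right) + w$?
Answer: $110$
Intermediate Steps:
$p{\left(w \right)} = -2 + w + 2 w^{2}$ ($p{\left(w \right)} = -2 + \left(\left(w^{2} + w w\right) + w\right) = -2 + \left(\left(w^{2} + w^{2}\right) + w\right) = -2 + \left(2 w^{2} + w\right) = -2 + \left(w + 2 w^{2}\right) = -2 + w + 2 w^{2}$)
$- 22 \left(z + p{\left(-1 \right)}\right) = - 22 \left(-4 - \left(3 - 2\right)\right) = - 22 \left(-4 - 1\right) = \left(-22\right) \left(-5\right) = 110$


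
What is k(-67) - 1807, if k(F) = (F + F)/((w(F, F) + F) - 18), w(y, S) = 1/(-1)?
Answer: -77634/43 ≈ -1805.4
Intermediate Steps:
w(y, S) = -1
k(F) = 2*F/(-19 + F) (k(F) = (F + F)/((-1 + F) - 18) = (2*F)/(-19 + F) = 2*F/(-19 + F))
k(-67) - 1807 = 2*(-67)/(-19 - 67) - 1807 = 2*(-67)/(-86) - 1807 = 2*(-67)*(-1/86) - 1807 = 67/43 - 1807 = -77634/43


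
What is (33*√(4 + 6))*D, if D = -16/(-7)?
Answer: 528*√10/7 ≈ 238.53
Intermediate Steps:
D = 16/7 (D = -16*(-⅐) = 16/7 ≈ 2.2857)
(33*√(4 + 6))*D = (33*√(4 + 6))*(16/7) = (33*√10)*(16/7) = 528*√10/7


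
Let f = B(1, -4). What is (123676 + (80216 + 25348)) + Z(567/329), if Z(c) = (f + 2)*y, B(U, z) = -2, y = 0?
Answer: 229240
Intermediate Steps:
f = -2
Z(c) = 0 (Z(c) = (-2 + 2)*0 = 0*0 = 0)
(123676 + (80216 + 25348)) + Z(567/329) = (123676 + (80216 + 25348)) + 0 = (123676 + 105564) + 0 = 229240 + 0 = 229240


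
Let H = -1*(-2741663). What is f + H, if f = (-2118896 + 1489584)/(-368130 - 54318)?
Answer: 72388167521/26403 ≈ 2.7417e+6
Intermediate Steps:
f = 39332/26403 (f = -629312/(-422448) = -629312*(-1/422448) = 39332/26403 ≈ 1.4897)
H = 2741663
f + H = 39332/26403 + 2741663 = 72388167521/26403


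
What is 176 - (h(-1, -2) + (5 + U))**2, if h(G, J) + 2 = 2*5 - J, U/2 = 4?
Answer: -353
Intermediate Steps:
U = 8 (U = 2*4 = 8)
h(G, J) = 8 - J (h(G, J) = -2 + (2*5 - J) = -2 + (10 - J) = 8 - J)
176 - (h(-1, -2) + (5 + U))**2 = 176 - ((8 - 1*(-2)) + (5 + 8))**2 = 176 - ((8 + 2) + 13)**2 = 176 - (10 + 13)**2 = 176 - 1*23**2 = 176 - 1*529 = 176 - 529 = -353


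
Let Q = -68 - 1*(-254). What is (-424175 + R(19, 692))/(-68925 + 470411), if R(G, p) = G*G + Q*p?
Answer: -147551/200743 ≈ -0.73502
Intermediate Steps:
Q = 186 (Q = -68 + 254 = 186)
R(G, p) = G**2 + 186*p (R(G, p) = G*G + 186*p = G**2 + 186*p)
(-424175 + R(19, 692))/(-68925 + 470411) = (-424175 + (19**2 + 186*692))/(-68925 + 470411) = (-424175 + (361 + 128712))/401486 = (-424175 + 129073)*(1/401486) = -295102*1/401486 = -147551/200743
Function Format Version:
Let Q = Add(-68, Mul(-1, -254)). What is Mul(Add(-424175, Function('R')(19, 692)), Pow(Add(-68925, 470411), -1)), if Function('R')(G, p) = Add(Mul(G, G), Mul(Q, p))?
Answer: Rational(-147551, 200743) ≈ -0.73502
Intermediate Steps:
Q = 186 (Q = Add(-68, 254) = 186)
Function('R')(G, p) = Add(Pow(G, 2), Mul(186, p)) (Function('R')(G, p) = Add(Mul(G, G), Mul(186, p)) = Add(Pow(G, 2), Mul(186, p)))
Mul(Add(-424175, Function('R')(19, 692)), Pow(Add(-68925, 470411), -1)) = Mul(Add(-424175, Add(Pow(19, 2), Mul(186, 692))), Pow(Add(-68925, 470411), -1)) = Mul(Add(-424175, Add(361, 128712)), Pow(401486, -1)) = Mul(Add(-424175, 129073), Rational(1, 401486)) = Mul(-295102, Rational(1, 401486)) = Rational(-147551, 200743)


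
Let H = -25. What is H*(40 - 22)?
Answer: -450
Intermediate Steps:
H*(40 - 22) = -25*(40 - 22) = -25*18 = -450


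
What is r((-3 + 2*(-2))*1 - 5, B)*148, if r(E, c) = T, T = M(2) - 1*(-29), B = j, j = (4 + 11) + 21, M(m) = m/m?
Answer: 4440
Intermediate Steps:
M(m) = 1
j = 36 (j = 15 + 21 = 36)
B = 36
T = 30 (T = 1 - 1*(-29) = 1 + 29 = 30)
r(E, c) = 30
r((-3 + 2*(-2))*1 - 5, B)*148 = 30*148 = 4440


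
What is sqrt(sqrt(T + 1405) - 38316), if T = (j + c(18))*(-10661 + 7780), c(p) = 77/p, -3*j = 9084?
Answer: sqrt(-1379376 + 6*sqrt(313658954))/6 ≈ 188.05*I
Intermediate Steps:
j = -3028 (j = -1/3*9084 = -3028)
T = 156804187/18 (T = (-3028 + 77/18)*(-10661 + 7780) = (-3028 + 77*(1/18))*(-2881) = (-3028 + 77/18)*(-2881) = -54427/18*(-2881) = 156804187/18 ≈ 8.7113e+6)
sqrt(sqrt(T + 1405) - 38316) = sqrt(sqrt(156804187/18 + 1405) - 38316) = sqrt(sqrt(156829477/18) - 38316) = sqrt(sqrt(313658954)/6 - 38316) = sqrt(-38316 + sqrt(313658954)/6)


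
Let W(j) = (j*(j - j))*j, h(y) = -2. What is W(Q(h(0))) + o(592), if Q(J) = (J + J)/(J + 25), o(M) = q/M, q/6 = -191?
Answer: -573/296 ≈ -1.9358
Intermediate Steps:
q = -1146 (q = 6*(-191) = -1146)
o(M) = -1146/M
Q(J) = 2*J/(25 + J) (Q(J) = (2*J)/(25 + J) = 2*J/(25 + J))
W(j) = 0 (W(j) = (j*0)*j = 0*j = 0)
W(Q(h(0))) + o(592) = 0 - 1146/592 = 0 - 1146*1/592 = 0 - 573/296 = -573/296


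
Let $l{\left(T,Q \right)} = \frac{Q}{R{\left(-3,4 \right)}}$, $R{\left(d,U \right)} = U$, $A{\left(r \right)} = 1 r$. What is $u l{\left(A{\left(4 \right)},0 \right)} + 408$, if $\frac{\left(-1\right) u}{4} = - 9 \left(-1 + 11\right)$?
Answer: $408$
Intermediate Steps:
$A{\left(r \right)} = r$
$u = 360$ ($u = - 4 \left(- 9 \left(-1 + 11\right)\right) = - 4 \left(\left(-9\right) 10\right) = \left(-4\right) \left(-90\right) = 360$)
$l{\left(T,Q \right)} = \frac{Q}{4}$
$u l{\left(A{\left(4 \right)},0 \right)} + 408 = 360 \cdot \frac{1}{4} \cdot 0 + 408 = 360 \cdot 0 + 408 = 0 + 408 = 408$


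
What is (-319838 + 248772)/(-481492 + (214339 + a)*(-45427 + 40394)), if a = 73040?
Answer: 71066/1446859999 ≈ 4.9117e-5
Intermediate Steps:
(-319838 + 248772)/(-481492 + (214339 + a)*(-45427 + 40394)) = (-319838 + 248772)/(-481492 + (214339 + 73040)*(-45427 + 40394)) = -71066/(-481492 + 287379*(-5033)) = -71066/(-481492 - 1446378507) = -71066/(-1446859999) = -71066*(-1/1446859999) = 71066/1446859999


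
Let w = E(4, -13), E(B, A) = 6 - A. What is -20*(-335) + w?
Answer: 6719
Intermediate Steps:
w = 19 (w = 6 - 1*(-13) = 6 + 13 = 19)
-20*(-335) + w = -20*(-335) + 19 = 6700 + 19 = 6719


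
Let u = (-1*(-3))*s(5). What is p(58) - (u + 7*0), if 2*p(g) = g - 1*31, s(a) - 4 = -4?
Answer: 27/2 ≈ 13.500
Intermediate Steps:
s(a) = 0 (s(a) = 4 - 4 = 0)
p(g) = -31/2 + g/2 (p(g) = (g - 1*31)/2 = (g - 31)/2 = (-31 + g)/2 = -31/2 + g/2)
u = 0 (u = -1*(-3)*0 = 3*0 = 0)
p(58) - (u + 7*0) = (-31/2 + (½)*58) - (0 + 7*0) = (-31/2 + 29) - (0 + 0) = 27/2 - 1*0 = 27/2 + 0 = 27/2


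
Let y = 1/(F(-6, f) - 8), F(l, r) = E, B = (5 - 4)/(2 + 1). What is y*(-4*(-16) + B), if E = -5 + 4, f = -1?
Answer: -193/27 ≈ -7.1481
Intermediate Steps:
B = 1/3 ≈ 0.33333
E = -1
F(l, r) = -1
y = -1/9 (y = 1/(-1 - 8) = 1/(-9) = -1/9 ≈ -0.11111)
y*(-4*(-16) + B) = -(-4*(-16) + 1/3)/9 = -(64 + 1/3)/9 = -1/9*193/3 = -193/27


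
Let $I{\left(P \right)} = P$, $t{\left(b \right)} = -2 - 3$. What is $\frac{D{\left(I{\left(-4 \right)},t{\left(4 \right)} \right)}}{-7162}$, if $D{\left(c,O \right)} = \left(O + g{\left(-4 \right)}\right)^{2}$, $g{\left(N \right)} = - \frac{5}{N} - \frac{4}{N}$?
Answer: $- \frac{121}{114592} \approx -0.0010559$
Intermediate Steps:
$t{\left(b \right)} = -5$ ($t{\left(b \right)} = -2 - 3 = -5$)
$g{\left(N \right)} = - \frac{9}{N}$
$D{\left(c,O \right)} = \left(\frac{9}{4} + O\right)^{2}$ ($D{\left(c,O \right)} = \left(O - \frac{9}{-4}\right)^{2} = \left(O - - \frac{9}{4}\right)^{2} = \left(O + \frac{9}{4}\right)^{2} = \left(\frac{9}{4} + O\right)^{2}$)
$\frac{D{\left(I{\left(-4 \right)},t{\left(4 \right)} \right)}}{-7162} = \frac{\frac{1}{16} \left(9 + 4 \left(-5\right)\right)^{2}}{-7162} = \frac{\left(9 - 20\right)^{2}}{16} \left(- \frac{1}{7162}\right) = \frac{\left(-11\right)^{2}}{16} \left(- \frac{1}{7162}\right) = \frac{1}{16} \cdot 121 \left(- \frac{1}{7162}\right) = \frac{121}{16} \left(- \frac{1}{7162}\right) = - \frac{121}{114592}$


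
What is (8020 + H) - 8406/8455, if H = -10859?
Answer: -24012151/8455 ≈ -2840.0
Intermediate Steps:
(8020 + H) - 8406/8455 = (8020 - 10859) - 8406/8455 = -2839 - 8406*1/8455 = -2839 - 8406/8455 = -24012151/8455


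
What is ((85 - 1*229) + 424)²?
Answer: 78400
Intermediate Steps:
((85 - 1*229) + 424)² = ((85 - 229) + 424)² = (-144 + 424)² = 280² = 78400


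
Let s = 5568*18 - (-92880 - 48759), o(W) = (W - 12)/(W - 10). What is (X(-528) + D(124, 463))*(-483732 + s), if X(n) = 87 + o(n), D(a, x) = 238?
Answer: -21210701955/269 ≈ -7.8850e+7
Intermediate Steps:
o(W) = (-12 + W)/(-10 + W)
s = 241863 (s = 100224 - 1*(-141639) = 100224 + 141639 = 241863)
X(n) = 87 + (-12 + n)/(-10 + n)
(X(-528) + D(124, 463))*(-483732 + s) = (2*(-441 + 44*(-528))/(-10 - 528) + 238)*(-483732 + 241863) = (2*(-441 - 23232)/(-538) + 238)*(-241869) = (2*(-1/538)*(-23673) + 238)*(-241869) = (23673/269 + 238)*(-241869) = (87695/269)*(-241869) = -21210701955/269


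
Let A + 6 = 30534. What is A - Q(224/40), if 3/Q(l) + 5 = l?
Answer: 30523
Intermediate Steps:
A = 30528 (A = -6 + 30534 = 30528)
Q(l) = 3/(-5 + l)
A - Q(224/40) = 30528 - 3/(-5 + 224/40) = 30528 - 3/(-5 + 224*(1/40)) = 30528 - 3/(-5 + 28/5) = 30528 - 3/3/5 = 30528 - 3*5/3 = 30528 - 1*5 = 30528 - 5 = 30523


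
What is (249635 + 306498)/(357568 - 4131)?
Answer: 556133/353437 ≈ 1.5735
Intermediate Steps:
(249635 + 306498)/(357568 - 4131) = 556133/353437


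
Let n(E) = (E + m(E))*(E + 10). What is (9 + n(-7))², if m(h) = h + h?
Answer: 2916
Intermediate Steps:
m(h) = 2*h
n(E) = 3*E*(10 + E) (n(E) = (E + 2*E)*(E + 10) = (3*E)*(10 + E) = 3*E*(10 + E))
(9 + n(-7))² = (9 + 3*(-7)*(10 - 7))² = (9 + 3*(-7)*3)² = (9 - 63)² = (-54)² = 2916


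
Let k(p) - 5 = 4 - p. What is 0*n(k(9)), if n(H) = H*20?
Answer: 0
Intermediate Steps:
k(p) = 9 - p (k(p) = 5 + (4 - p) = 9 - p)
n(H) = 20*H
0*n(k(9)) = 0*(20*(9 - 1*9)) = 0*(20*(9 - 9)) = 0*(20*0) = 0*0 = 0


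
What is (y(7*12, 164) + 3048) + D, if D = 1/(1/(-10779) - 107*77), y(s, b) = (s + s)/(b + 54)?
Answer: 29512378634601/9680091838 ≈ 3048.8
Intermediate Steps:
y(s, b) = 2*s/(54 + b) (y(s, b) = (2*s)/(54 + b) = 2*s/(54 + b))
D = -10779/88808182 (D = 1/(-1/10779 - 8239) = 1/(-88808182/10779) = -10779/88808182 ≈ -0.00012137)
(y(7*12, 164) + 3048) + D = (2*(7*12)/(54 + 164) + 3048) - 10779/88808182 = (2*84/218 + 3048) - 10779/88808182 = (2*84*(1/218) + 3048) - 10779/88808182 = (84/109 + 3048) - 10779/88808182 = 332316/109 - 10779/88808182 = 29512378634601/9680091838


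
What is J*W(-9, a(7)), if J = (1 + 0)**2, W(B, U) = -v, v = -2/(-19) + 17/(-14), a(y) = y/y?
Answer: 295/266 ≈ 1.1090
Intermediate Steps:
a(y) = 1
v = -295/266 (v = -2*(-1/19) + 17*(-1/14) = 2/19 - 17/14 = -295/266 ≈ -1.1090)
W(B, U) = 295/266 (W(B, U) = -1*(-295/266) = 295/266)
J = 1 (J = 1**2 = 1)
J*W(-9, a(7)) = 1*(295/266) = 295/266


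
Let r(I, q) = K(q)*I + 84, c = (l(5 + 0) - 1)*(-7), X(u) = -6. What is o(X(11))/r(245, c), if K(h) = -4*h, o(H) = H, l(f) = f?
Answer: -3/13762 ≈ -0.00021799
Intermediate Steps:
c = -28 (c = ((5 + 0) - 1)*(-7) = (5 - 1)*(-7) = 4*(-7) = -28)
r(I, q) = 84 - 4*I*q (r(I, q) = (-4*q)*I + 84 = -4*I*q + 84 = 84 - 4*I*q)
o(X(11))/r(245, c) = -6/(84 - 4*245*(-28)) = -6/(84 + 27440) = -6/27524 = -6*1/27524 = -3/13762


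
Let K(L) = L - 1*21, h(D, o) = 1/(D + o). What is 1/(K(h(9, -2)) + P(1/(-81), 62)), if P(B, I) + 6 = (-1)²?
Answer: -7/181 ≈ -0.038674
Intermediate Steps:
P(B, I) = -5 (P(B, I) = -6 + (-1)² = -6 + 1 = -5)
K(L) = -21 + L (K(L) = L - 21 = -21 + L)
1/(K(h(9, -2)) + P(1/(-81), 62)) = 1/((-21 + 1/(9 - 2)) - 5) = 1/((-21 + 1/7) - 5) = 1/((-21 + ⅐) - 5) = 1/(-146/7 - 5) = 1/(-181/7) = -7/181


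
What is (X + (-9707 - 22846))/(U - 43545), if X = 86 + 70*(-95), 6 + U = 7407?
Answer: 13039/12048 ≈ 1.0823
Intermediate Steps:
U = 7401 (U = -6 + 7407 = 7401)
X = -6564 (X = 86 - 6650 = -6564)
(X + (-9707 - 22846))/(U - 43545) = (-6564 + (-9707 - 22846))/(7401 - 43545) = (-6564 - 32553)/(-36144) = -39117*(-1/36144) = 13039/12048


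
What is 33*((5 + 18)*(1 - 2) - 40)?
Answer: -2079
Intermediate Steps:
33*((5 + 18)*(1 - 2) - 40) = 33*(23*(-1) - 40) = 33*(-23 - 40) = 33*(-63) = -2079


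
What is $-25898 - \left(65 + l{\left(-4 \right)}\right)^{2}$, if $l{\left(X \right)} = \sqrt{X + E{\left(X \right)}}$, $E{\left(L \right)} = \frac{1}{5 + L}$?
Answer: $-30120 - 130 i \sqrt{3} \approx -30120.0 - 225.17 i$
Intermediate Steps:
$l{\left(X \right)} = \sqrt{X + \frac{1}{5 + X}}$
$-25898 - \left(65 + l{\left(-4 \right)}\right)^{2} = -25898 - \left(65 + \sqrt{\frac{1 - 4 \left(5 - 4\right)}{5 - 4}}\right)^{2} = -25898 - \left(65 + \sqrt{\frac{1 - 4}{1}}\right)^{2} = -25898 - \left(65 + \sqrt{1 \left(1 - 4\right)}\right)^{2} = -25898 - \left(65 + \sqrt{1 \left(-3\right)}\right)^{2} = -25898 - \left(65 + \sqrt{-3}\right)^{2} = -25898 - \left(65 + i \sqrt{3}\right)^{2}$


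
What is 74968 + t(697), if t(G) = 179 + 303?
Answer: 75450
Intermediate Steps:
t(G) = 482
74968 + t(697) = 74968 + 482 = 75450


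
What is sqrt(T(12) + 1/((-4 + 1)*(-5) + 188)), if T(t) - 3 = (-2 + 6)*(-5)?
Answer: 5*I*sqrt(28014)/203 ≈ 4.1225*I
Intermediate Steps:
T(t) = -17 (T(t) = 3 + (-2 + 6)*(-5) = 3 + 4*(-5) = 3 - 20 = -17)
sqrt(T(12) + 1/((-4 + 1)*(-5) + 188)) = sqrt(-17 + 1/((-4 + 1)*(-5) + 188)) = sqrt(-17 + 1/(-3*(-5) + 188)) = sqrt(-17 + 1/(15 + 188)) = sqrt(-17 + 1/203) = sqrt(-3450/203) = 5*I*sqrt(28014)/203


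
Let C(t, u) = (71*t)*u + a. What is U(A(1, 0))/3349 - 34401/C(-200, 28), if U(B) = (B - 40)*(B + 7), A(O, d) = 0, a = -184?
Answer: 3829429/1332178616 ≈ 0.0028746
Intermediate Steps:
C(t, u) = -184 + 71*t*u (C(t, u) = (71*t)*u - 184 = 71*t*u - 184 = -184 + 71*t*u)
U(B) = (-40 + B)*(7 + B)
U(A(1, 0))/3349 - 34401/C(-200, 28) = (-280 + 0² - 33*0)/3349 - 34401/(-184 + 71*(-200)*28) = (-280 + 0 + 0)*(1/3349) - 34401/(-184 - 397600) = -280*1/3349 - 34401/(-397784) = -280/3349 - 34401*(-1/397784) = -280/3349 + 34401/397784 = 3829429/1332178616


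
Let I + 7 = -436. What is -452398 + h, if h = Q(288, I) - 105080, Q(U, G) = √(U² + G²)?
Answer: -557478 + √279193 ≈ -5.5695e+5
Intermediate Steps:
I = -443 (I = -7 - 436 = -443)
Q(U, G) = √(G² + U²)
h = -105080 + √279193 (h = √((-443)² + 288²) - 105080 = √(196249 + 82944) - 105080 = √279193 - 105080 = -105080 + √279193 ≈ -1.0455e+5)
-452398 + h = -452398 + (-105080 + √279193) = -557478 + √279193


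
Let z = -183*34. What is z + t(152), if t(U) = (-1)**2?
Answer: -6221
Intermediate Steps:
t(U) = 1
z = -6222
z + t(152) = -6222 + 1 = -6221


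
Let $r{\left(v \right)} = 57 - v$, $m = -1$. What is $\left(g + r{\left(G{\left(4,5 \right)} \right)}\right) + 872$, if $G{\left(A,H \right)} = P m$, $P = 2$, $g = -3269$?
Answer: $-2338$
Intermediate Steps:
$G{\left(A,H \right)} = -2$ ($G{\left(A,H \right)} = 2 \left(-1\right) = -2$)
$\left(g + r{\left(G{\left(4,5 \right)} \right)}\right) + 872 = \left(-3269 + \left(57 - -2\right)\right) + 872 = \left(-3269 + \left(57 + 2\right)\right) + 872 = \left(-3269 + 59\right) + 872 = -3210 + 872 = -2338$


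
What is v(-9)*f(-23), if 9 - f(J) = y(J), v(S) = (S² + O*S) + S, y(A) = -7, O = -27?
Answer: 5040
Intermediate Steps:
v(S) = S² - 26*S (v(S) = (S² - 27*S) + S = S² - 26*S)
f(J) = 16 (f(J) = 9 - 1*(-7) = 9 + 7 = 16)
v(-9)*f(-23) = -9*(-26 - 9)*16 = -9*(-35)*16 = 315*16 = 5040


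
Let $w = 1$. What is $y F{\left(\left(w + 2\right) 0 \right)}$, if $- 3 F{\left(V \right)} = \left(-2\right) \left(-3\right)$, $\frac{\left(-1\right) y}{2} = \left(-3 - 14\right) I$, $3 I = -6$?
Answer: $136$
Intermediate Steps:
$I = -2$ ($I = \frac{1}{3} \left(-6\right) = -2$)
$y = -68$ ($y = - 2 \left(-3 - 14\right) \left(-2\right) = - 2 \left(\left(-17\right) \left(-2\right)\right) = \left(-2\right) 34 = -68$)
$F{\left(V \right)} = -2$ ($F{\left(V \right)} = - \frac{\left(-2\right) \left(-3\right)}{3} = \left(- \frac{1}{3}\right) 6 = -2$)
$y F{\left(\left(w + 2\right) 0 \right)} = \left(-68\right) \left(-2\right) = 136$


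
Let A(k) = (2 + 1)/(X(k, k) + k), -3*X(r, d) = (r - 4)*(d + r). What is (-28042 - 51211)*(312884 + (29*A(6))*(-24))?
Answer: -24879735784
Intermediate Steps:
X(r, d) = -(-4 + r)*(d + r)/3 (X(r, d) = -(r - 4)*(d + r)/3 = -(-4 + r)*(d + r)/3)
A(k) = 3/(-2*k**2/3 + 11*k/3) (A(k) = (2 + 1)/((-k**2/3 + 4*k/3 + 4*k/3 - k*k/3) + k) = 3/((-k**2/3 + 4*k/3 + 4*k/3 - k**2/3) + k) = 3/((-2*k**2/3 + 8*k/3) + k) = 3/(-2*k**2/3 + 11*k/3))
(-28042 - 51211)*(312884 + (29*A(6))*(-24)) = (-28042 - 51211)*(312884 + (29*(9/(6*(11 - 2*6))))*(-24)) = -79253*(312884 + (29*(9*(1/6)/(11 - 12)))*(-24)) = -79253*(312884 + (29*(9*(1/6)/(-1)))*(-24)) = -79253*(312884 + (29*(9*(1/6)*(-1)))*(-24)) = -79253*(312884 + (29*(-3/2))*(-24)) = -79253*(312884 - 87/2*(-24)) = -79253*(312884 + 1044) = -79253*313928 = -24879735784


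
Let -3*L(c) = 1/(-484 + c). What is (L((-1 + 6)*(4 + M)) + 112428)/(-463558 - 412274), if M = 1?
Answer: -154813357/1206020664 ≈ -0.12837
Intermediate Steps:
L(c) = -1/(3*(-484 + c))
(L((-1 + 6)*(4 + M)) + 112428)/(-463558 - 412274) = (-1/(-1452 + 3*((-1 + 6)*(4 + 1))) + 112428)/(-463558 - 412274) = (-1/(-1452 + 3*(5*5)) + 112428)/(-875832) = (-1/(-1452 + 3*25) + 112428)*(-1/875832) = (-1/(-1452 + 75) + 112428)*(-1/875832) = (-1/(-1377) + 112428)*(-1/875832) = (-1*(-1/1377) + 112428)*(-1/875832) = (1/1377 + 112428)*(-1/875832) = (154813357/1377)*(-1/875832) = -154813357/1206020664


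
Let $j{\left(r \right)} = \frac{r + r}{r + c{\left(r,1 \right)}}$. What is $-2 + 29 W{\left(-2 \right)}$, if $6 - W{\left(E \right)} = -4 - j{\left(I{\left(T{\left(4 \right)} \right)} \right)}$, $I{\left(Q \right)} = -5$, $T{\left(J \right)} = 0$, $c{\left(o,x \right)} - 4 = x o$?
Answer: $\frac{1009}{3} \approx 336.33$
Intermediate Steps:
$c{\left(o,x \right)} = 4 + o x$ ($c{\left(o,x \right)} = 4 + x o = 4 + o x$)
$j{\left(r \right)} = \frac{2 r}{4 + 2 r}$ ($j{\left(r \right)} = \frac{r + r}{r + \left(4 + r 1\right)} = \frac{2 r}{r + \left(4 + r\right)} = \frac{2 r}{4 + 2 r}$)
$W{\left(E \right)} = \frac{35}{3}$ ($W{\left(E \right)} = 6 - \left(-4 - - \frac{5}{2 - 5}\right) = 6 - \left(-4 - - \frac{5}{-3}\right) = 6 - \left(-4 - \left(-5\right) \left(- \frac{1}{3}\right)\right) = 6 - \left(-4 - \frac{5}{3}\right) = 6 - - \frac{17}{3} = 6 + \frac{17}{3} = \frac{35}{3}$)
$-2 + 29 W{\left(-2 \right)} = -2 + 29 \cdot \frac{35}{3} = -2 + \frac{1015}{3} = \frac{1009}{3}$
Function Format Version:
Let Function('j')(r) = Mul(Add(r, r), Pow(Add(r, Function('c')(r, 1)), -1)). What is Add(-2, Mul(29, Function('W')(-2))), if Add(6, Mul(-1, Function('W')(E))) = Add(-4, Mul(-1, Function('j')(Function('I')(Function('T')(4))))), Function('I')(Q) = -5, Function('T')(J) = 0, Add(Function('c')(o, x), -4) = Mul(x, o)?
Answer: Rational(1009, 3) ≈ 336.33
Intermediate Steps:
Function('c')(o, x) = Add(4, Mul(o, x)) (Function('c')(o, x) = Add(4, Mul(x, o)) = Add(4, Mul(o, x)))
Function('j')(r) = Mul(2, r, Pow(Add(4, Mul(2, r)), -1)) (Function('j')(r) = Mul(Add(r, r), Pow(Add(r, Add(4, Mul(r, 1))), -1)) = Mul(Mul(2, r), Pow(Add(r, Add(4, r)), -1)) = Mul(Mul(2, r), Pow(Add(4, Mul(2, r)), -1)) = Mul(2, r, Pow(Add(4, Mul(2, r)), -1)))
Function('W')(E) = Rational(35, 3) (Function('W')(E) = Add(6, Mul(-1, Add(-4, Mul(-1, Mul(-5, Pow(Add(2, -5), -1)))))) = Add(6, Mul(-1, Add(-4, Mul(-1, Mul(-5, Pow(-3, -1)))))) = Add(6, Mul(-1, Add(-4, Mul(-1, Mul(-5, Rational(-1, 3)))))) = Add(6, Mul(-1, Add(-4, Mul(-1, Rational(5, 3))))) = Add(6, Mul(-1, Add(-4, Rational(-5, 3)))) = Add(6, Mul(-1, Rational(-17, 3))) = Add(6, Rational(17, 3)) = Rational(35, 3))
Add(-2, Mul(29, Function('W')(-2))) = Add(-2, Mul(29, Rational(35, 3))) = Add(-2, Rational(1015, 3)) = Rational(1009, 3)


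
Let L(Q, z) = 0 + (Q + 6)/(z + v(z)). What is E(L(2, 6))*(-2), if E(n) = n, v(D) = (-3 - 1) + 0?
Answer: -8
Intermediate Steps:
v(D) = -4 (v(D) = -4 + 0 = -4)
L(Q, z) = (6 + Q)/(-4 + z) (L(Q, z) = 0 + (Q + 6)/(z - 4) = 0 + (6 + Q)/(-4 + z) = (6 + Q)/(-4 + z))
E(L(2, 6))*(-2) = ((6 + 2)/(-4 + 6))*(-2) = (8/2)*(-2) = ((1/2)*8)*(-2) = 4*(-2) = -8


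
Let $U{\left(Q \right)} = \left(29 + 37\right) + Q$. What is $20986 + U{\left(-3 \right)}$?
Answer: $21049$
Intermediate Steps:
$U{\left(Q \right)} = 66 + Q$
$20986 + U{\left(-3 \right)} = 20986 + \left(66 - 3\right) = 20986 + 63 = 21049$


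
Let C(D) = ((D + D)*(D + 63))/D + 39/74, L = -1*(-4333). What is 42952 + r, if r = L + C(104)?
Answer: 3523845/74 ≈ 47620.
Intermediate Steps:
L = 4333
C(D) = 9363/74 + 2*D (C(D) = ((2*D)*(63 + D))/D + 39*(1/74) = (2*D*(63 + D))/D + 39/74 = (126 + 2*D) + 39/74 = 9363/74 + 2*D)
r = 345397/74 (r = 4333 + (9363/74 + 2*104) = 4333 + (9363/74 + 208) = 4333 + 24755/74 = 345397/74 ≈ 4667.5)
42952 + r = 42952 + 345397/74 = 3523845/74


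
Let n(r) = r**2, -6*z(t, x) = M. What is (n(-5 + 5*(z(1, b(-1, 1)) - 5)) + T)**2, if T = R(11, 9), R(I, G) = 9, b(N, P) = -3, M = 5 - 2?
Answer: 18156121/16 ≈ 1.1348e+6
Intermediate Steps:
M = 3
z(t, x) = -1/2 (z(t, x) = -1/6*3 = -1/2)
T = 9
(n(-5 + 5*(z(1, b(-1, 1)) - 5)) + T)**2 = ((-5 + 5*(-1/2 - 5))**2 + 9)**2 = ((-5 + 5*(-11/2))**2 + 9)**2 = ((-5 - 55/2)**2 + 9)**2 = ((-65/2)**2 + 9)**2 = (4225/4 + 9)**2 = (4261/4)**2 = 18156121/16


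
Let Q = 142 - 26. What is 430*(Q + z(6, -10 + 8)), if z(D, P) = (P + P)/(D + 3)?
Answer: 447200/9 ≈ 49689.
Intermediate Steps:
Q = 116
z(D, P) = 2*P/(3 + D) (z(D, P) = (2*P)/(3 + D) = 2*P/(3 + D))
430*(Q + z(6, -10 + 8)) = 430*(116 + 2*(-10 + 8)/(3 + 6)) = 430*(116 + 2*(-2)/9) = 430*(116 + 2*(-2)*(⅑)) = 430*(116 - 4/9) = 430*(1040/9) = 447200/9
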